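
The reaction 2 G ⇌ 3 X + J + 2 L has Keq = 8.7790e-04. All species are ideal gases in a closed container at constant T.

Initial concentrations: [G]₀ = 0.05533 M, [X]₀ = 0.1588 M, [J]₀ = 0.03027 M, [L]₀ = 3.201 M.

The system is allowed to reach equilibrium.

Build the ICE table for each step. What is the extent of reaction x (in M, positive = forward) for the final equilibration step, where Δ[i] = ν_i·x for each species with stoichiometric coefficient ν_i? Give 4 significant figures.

x = -0.02774 M

Q₀ = 0.4057 vs Keq = 8.7790e-04 ⇒ Q>K, reverse
Step 1:
                  G         X         J         L
  I         0.05533    0.1588   0.03027     3.201
  C         0.05549  -0.08323  -0.02774  -0.05549
  E          0.1108   0.07557  0.002525     3.146
  solve Keq expr → x = -0.02774; check Q = 8.7790e-04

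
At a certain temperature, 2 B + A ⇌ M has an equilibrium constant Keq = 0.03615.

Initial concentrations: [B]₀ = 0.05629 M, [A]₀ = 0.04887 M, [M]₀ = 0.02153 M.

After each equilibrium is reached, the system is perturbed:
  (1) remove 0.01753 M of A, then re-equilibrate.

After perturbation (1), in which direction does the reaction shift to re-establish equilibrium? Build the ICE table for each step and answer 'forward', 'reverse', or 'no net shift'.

Direction: reverse

Q₀ = 139 vs Keq = 0.03615 ⇒ Q>K, reverse
Step 1:
                    B           A           M
  I           0.05629     0.04887     0.02153
  C           0.04301      0.0215     -0.0215
  E            0.0993     0.07037  2.5086e-05
  solve Keq expr → x = -0.0215; check Q = 0.03615
Then remove 0.01753 M of A.
Step 2:
                    B           A           M
  I            0.0993     0.05284  2.5086e-05
  C        1.2483e-05  6.2417e-06 -6.2417e-06
  E           0.09931     0.05285  1.8844e-05
  solve Keq expr → x = -6.2417e-06; check Q = 0.03615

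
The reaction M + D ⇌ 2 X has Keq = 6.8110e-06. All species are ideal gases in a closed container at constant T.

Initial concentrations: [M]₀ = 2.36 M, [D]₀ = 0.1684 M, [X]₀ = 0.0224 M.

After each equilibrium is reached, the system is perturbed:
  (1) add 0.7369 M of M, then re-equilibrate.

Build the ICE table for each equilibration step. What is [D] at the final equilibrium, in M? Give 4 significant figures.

[D]_eq = 0.1786 M

Q₀ = 0.001263 vs Keq = 6.8110e-06 ⇒ Q>K, reverse
Step 1:
                  M         D         X
  init         2.36    0.1684    0.0224
  Δ         0.01035   0.01035   -0.0207
  eq           2.37    0.1788  0.001699
  solve Keq expr → x = -0.01035; check Q = 6.8110e-06
Then add 0.7369 M of M.
Step 2:
                  M         D         X
  init        3.107    0.1788  0.001699
  Δ       -1.2275e-04 -1.2275e-04 2.4551e-04
  eq          3.107    0.1786  0.001944
  solve Keq expr → x = 1.2275e-04; check Q = 6.8110e-06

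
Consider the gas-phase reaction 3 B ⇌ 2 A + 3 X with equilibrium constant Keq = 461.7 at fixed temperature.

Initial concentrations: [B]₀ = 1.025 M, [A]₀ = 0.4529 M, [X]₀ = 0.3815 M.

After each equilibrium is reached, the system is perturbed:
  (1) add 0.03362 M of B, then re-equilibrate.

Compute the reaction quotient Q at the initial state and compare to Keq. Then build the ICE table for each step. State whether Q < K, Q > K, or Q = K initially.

Q₀ = 0.01058 vs Keq = 461.7 ⇒ Q<K, forward
Step 1:
                    B           A           X
  init          1.025      0.4529      0.3815
  Δ           -0.8613      0.5742      0.8613
  eq           0.1637       1.027       1.243
  solve Keq expr → x = 0.2871; check Q = 461.7
Then add 0.03362 M of B.
Step 2:
                    B           A           X
  init         0.1973       1.027       1.243
  Δ          -0.02793     0.01862     0.02793
  eq           0.1694       1.046       1.271
  solve Keq expr → x = 0.009308; check Q = 461.7

Q₀ = 0.01058; Q < K (proceeds forward)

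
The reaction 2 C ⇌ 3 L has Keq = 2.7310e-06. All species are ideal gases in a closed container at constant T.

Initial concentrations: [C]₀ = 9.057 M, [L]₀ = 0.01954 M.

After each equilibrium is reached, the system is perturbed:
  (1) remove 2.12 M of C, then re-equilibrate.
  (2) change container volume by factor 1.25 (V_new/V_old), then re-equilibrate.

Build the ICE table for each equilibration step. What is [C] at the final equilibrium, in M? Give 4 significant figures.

[C]_eq = 5.531 M

Q₀ = 9.0950e-08 vs Keq = 2.7310e-06 ⇒ Q<K, forward
Step 1:
                  C         L
  I           9.057   0.01954
  C        -0.02738   0.04107
  E            9.03   0.06061
  solve Keq expr → x = 0.01369; check Q = 2.7310e-06
Then remove 2.12 M of C.
Step 2:
                  C         L
  I            6.91   0.06061
  C        0.006581 -0.009871
  E           6.916   0.05074
  solve Keq expr → x = -0.00329; check Q = 2.7310e-06
Then change container volume by factor 1.25 (V_new/V_old).
Step 3:
                  C         L
  I           5.533   0.04059
  C       -0.002082  0.003123
  E           5.531   0.04372
  solve Keq expr → x = 0.001041; check Q = 2.7310e-06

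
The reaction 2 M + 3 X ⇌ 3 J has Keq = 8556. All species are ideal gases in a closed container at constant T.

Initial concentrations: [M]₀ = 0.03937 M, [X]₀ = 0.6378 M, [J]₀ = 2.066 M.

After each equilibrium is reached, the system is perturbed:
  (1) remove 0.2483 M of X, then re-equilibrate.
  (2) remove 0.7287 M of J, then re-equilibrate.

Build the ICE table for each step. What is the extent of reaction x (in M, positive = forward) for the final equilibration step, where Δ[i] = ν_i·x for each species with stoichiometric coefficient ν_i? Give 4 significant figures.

x = 0.01706 M

Q₀ = 2.1928e+04 vs Keq = 8556 ⇒ Q>K, reverse
Step 1:
                   M          X          J
  init       0.03937     0.6378      2.066
  Δ          0.01856    0.02783   -0.02783
  eq         0.05793     0.6656      2.038
  solve Keq expr → x = -0.009278; check Q = 8556
Then remove 0.2483 M of X.
Step 2:
                   M          X          J
  init       0.05793     0.4173      2.038
  Δ          0.03565    0.05347   -0.05347
  eq         0.09357     0.4708      1.985
  solve Keq expr → x = -0.01782; check Q = 8556
Then remove 0.7287 M of J.
Step 3:
                   M          X          J
  init       0.09357     0.4708      1.256
  Δ         -0.03413   -0.05119    0.05119
  eq         0.05944     0.4196      1.307
  solve Keq expr → x = 0.01706; check Q = 8556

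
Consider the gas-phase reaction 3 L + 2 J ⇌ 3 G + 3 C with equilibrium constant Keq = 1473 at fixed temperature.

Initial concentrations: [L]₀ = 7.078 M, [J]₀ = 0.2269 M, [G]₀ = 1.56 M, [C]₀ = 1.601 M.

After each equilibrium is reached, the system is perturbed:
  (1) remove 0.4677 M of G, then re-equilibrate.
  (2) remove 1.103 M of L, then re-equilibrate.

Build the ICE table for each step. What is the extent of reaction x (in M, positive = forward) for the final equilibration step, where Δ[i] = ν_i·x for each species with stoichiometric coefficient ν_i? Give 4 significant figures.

x = -0.001011 M

Q₀ = 0.8534 vs Keq = 1473 ⇒ Q<K, forward
Step 1:
                    L           J           G           C
  I             7.078      0.2269        1.56       1.601
  C           -0.3249     -0.2166      0.3249      0.3249
  E             6.753     0.01027       1.885       1.926
  solve Keq expr → x = 0.1083; check Q = 1473
Then remove 0.4677 M of G.
Step 2:
                    L           J           G           C
  I             6.753     0.01027       1.417       1.926
  C         -0.005252   -0.003502    0.005252    0.005252
  E             6.748    0.006768       1.422       1.931
  solve Keq expr → x = 0.001751; check Q = 1473
Then remove 1.103 M of L.
Step 3:
                    L           J           G           C
  I             5.645    0.006768       1.422       1.931
  C          0.003032    0.002022   -0.003032   -0.003032
  E             5.648     0.00879       1.419       1.928
  solve Keq expr → x = -0.001011; check Q = 1473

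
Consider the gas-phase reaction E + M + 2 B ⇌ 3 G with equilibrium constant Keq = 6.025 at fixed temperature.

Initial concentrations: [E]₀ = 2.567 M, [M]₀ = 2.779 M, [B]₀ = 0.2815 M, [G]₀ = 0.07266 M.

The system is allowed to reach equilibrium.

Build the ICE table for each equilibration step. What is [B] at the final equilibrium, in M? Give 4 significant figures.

Q₀ = 6.7860e-04 vs Keq = 6.025 ⇒ Q<K, forward
Step 1:
                    E           M           B           G
  Initial       2.567       2.779      0.2815     0.07266
  Change      -0.1184     -0.1184     -0.2368      0.3552
  Equil         2.449       2.661     0.04468      0.4279
  solve Keq expr → x = 0.1184; check Q = 6.025

[B]_eq = 0.04468 M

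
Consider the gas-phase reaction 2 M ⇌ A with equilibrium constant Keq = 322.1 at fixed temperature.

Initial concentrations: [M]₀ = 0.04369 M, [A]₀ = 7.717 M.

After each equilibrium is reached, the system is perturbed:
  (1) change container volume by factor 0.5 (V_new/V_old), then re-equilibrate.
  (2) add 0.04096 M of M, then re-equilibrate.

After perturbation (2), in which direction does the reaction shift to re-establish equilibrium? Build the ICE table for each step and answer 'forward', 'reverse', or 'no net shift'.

Q₀ = 4043 vs Keq = 322.1 ⇒ Q>K, reverse
Step 1:
                   M          A
  I          0.04369      7.717
  C           0.1105   -0.05527
  E           0.1542      7.662
  solve Keq expr → x = -0.05527; check Q = 322.1
Then change container volume by factor 0.5 (V_new/V_old).
Step 2:
                   M          A
  I           0.3085      15.32
  C         -0.09003    0.04501
  E           0.2184      15.37
  solve Keq expr → x = 0.04501; check Q = 322.1
Then add 0.04096 M of M.
Step 3:
                   M          A
  I           0.2594      15.37
  C         -0.04082    0.02041
  E           0.2186      15.39
  solve Keq expr → x = 0.02041; check Q = 322.1

Direction: forward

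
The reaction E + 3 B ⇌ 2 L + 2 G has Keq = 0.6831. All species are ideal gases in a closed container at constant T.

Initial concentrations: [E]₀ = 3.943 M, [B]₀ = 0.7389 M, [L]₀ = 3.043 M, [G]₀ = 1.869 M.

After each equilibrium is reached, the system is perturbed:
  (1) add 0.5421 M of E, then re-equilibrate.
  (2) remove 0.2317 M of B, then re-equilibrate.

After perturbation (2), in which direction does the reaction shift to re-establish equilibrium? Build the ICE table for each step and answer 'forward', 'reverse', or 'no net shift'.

Q₀ = 20.33 vs Keq = 0.6831 ⇒ Q>K, reverse
Step 1:
                  E         B         L         G
  Initial     3.943    0.7389     3.043     1.869
  Change     0.2732    0.8196   -0.5464   -0.5464
  Equil       4.216     1.559     2.497     1.323
  solve Keq expr → x = -0.2732; check Q = 0.6831
Then add 0.5421 M of E.
Step 2:
                  E         B         L         G
  Initial     4.758     1.559     2.497     1.323
  Change   -0.01137   -0.0341   0.02273   0.02273
  Equil       4.747     1.524     2.519     1.345
  solve Keq expr → x = 0.01137; check Q = 0.6831
Then remove 0.2317 M of B.
Step 3:
                  E         B         L         G
  Initial     4.747     1.293     2.519     1.345
  Change    0.04288    0.1286  -0.08576  -0.08576
  Equil        4.79     1.421     2.434      1.26
  solve Keq expr → x = -0.04288; check Q = 0.6831

Direction: reverse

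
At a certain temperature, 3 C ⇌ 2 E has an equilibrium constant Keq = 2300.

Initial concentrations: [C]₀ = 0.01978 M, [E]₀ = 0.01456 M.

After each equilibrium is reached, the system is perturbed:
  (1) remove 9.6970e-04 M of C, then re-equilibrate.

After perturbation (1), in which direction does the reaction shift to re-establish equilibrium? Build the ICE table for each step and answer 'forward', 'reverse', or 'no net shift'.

Q₀ = 27.39 vs Keq = 2300 ⇒ Q<K, forward
Step 1:
                   C          E
  I          0.01978    0.01456
  C         -0.01355   0.009032
  E         0.006232    0.02359
  solve Keq expr → x = 0.004516; check Q = 2300
Then remove 9.6970e-04 M of C.
Step 2:
                   C          E
  I         0.005262    0.02359
  C       8.6745e-04 -5.7830e-04
  E         0.006129    0.02301
  solve Keq expr → x = -2.8915e-04; check Q = 2300

Direction: reverse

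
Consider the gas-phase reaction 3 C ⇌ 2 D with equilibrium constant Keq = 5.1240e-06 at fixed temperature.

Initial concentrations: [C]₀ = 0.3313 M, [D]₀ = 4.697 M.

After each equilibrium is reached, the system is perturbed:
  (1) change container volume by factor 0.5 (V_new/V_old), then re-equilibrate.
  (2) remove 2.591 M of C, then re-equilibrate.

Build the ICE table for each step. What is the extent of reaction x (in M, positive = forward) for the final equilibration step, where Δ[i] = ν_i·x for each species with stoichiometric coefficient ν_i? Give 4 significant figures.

x = -0.01574 M

Q₀ = 606.7 vs Keq = 5.1240e-06 ⇒ Q>K, reverse
Step 1:
                   C          D
  I           0.3313      4.697
  C            6.978     -4.652
  E             7.31    0.04474
  solve Keq expr → x = -2.326; check Q = 5.1240e-06
Then change container volume by factor 0.5 (V_new/V_old).
Step 2:
                   C          D
  I            14.62    0.08947
  C         -0.05453    0.03635
  E            14.56     0.1258
  solve Keq expr → x = 0.01818; check Q = 5.1240e-06
Then remove 2.591 M of C.
Step 3:
                   C          D
  I            11.97     0.1258
  C          0.04722   -0.03148
  E            12.02    0.09435
  solve Keq expr → x = -0.01574; check Q = 5.1240e-06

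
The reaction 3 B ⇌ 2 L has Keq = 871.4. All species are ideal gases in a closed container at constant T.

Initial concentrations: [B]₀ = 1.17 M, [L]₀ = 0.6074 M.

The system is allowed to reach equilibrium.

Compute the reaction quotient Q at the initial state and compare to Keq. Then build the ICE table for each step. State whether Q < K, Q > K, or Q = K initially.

Q₀ = 0.2304; Q < K (proceeds forward)

Q₀ = 0.2304 vs Keq = 871.4 ⇒ Q<K, forward
Step 1:
                    B           L
  init           1.17      0.6074
  Δ            -1.045      0.6967
  eq            0.125       1.304
  solve Keq expr → x = 0.3483; check Q = 871.4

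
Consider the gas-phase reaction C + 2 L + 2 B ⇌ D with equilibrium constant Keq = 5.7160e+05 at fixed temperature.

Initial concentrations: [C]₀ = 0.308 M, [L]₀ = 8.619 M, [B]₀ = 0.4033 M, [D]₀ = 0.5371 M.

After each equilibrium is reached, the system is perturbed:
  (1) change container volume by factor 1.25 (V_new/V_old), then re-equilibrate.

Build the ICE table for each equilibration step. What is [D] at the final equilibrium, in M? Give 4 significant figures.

[D]_eq = 0.5907 M

Q₀ = 0.1443 vs Keq = 5.7160e+05 ⇒ Q<K, forward
Step 1:
                    C           L           B           D
  init          0.308       8.619      0.4033      0.5371
  Δ           -0.2014     -0.4029     -0.4029      0.2014
  eq           0.1066       8.216  4.2381e-04      0.7385
  solve Keq expr → x = 0.2014; check Q = 5.7160e+05
Then change container volume by factor 1.25 (V_new/V_old).
Step 2:
                    C           L           B           D
  init        0.08525       6.573  3.3905e-04      0.5908
  Δ        9.5181e-05  1.9036e-04  1.9036e-04 -9.5181e-05
  eq          0.08534       6.573  5.2941e-04      0.5907
  solve Keq expr → x = -9.5181e-05; check Q = 5.7160e+05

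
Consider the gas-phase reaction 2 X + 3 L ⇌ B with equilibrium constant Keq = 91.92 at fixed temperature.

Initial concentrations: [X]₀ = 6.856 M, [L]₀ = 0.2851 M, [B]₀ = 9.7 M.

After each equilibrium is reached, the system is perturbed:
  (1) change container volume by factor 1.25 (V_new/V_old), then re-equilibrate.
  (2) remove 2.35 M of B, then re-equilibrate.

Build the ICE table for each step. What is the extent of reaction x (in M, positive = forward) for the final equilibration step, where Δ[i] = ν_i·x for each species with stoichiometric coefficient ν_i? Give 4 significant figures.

x = 0.00528 M

Q₀ = 8.905 vs Keq = 91.92 ⇒ Q<K, forward
Step 1:
                   X          L          B
  Initial      6.856     0.2851        9.7
  Change     -0.1017    -0.1526    0.05087
  Equil        6.754     0.1325      9.751
  solve Keq expr → x = 0.05087; check Q = 91.92
Then change container volume by factor 1.25 (V_new/V_old).
Step 2:
                   X          L          B
  Initial      5.403      0.106      7.801
  Change     0.02415    0.03623   -0.01208
  Equil        5.428     0.1422      7.789
  solve Keq expr → x = -0.01208; check Q = 91.92
Then remove 2.35 M of B.
Step 3:
                   X          L          B
  Initial      5.428     0.1422      5.439
  Change    -0.01056   -0.01584    0.00528
  Equil        5.417     0.1264      5.444
  solve Keq expr → x = 0.00528; check Q = 91.92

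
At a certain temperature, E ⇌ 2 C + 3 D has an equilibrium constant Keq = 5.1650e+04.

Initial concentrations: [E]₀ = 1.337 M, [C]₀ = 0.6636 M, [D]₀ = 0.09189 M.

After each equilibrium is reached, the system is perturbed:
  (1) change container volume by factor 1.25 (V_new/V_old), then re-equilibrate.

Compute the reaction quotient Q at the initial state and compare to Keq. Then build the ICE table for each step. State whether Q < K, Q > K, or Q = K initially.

Q₀ = 2.5556e-04 vs Keq = 5.1650e+04 ⇒ Q<K, forward
Step 1:
                   E          C          D
  Initial      1.337     0.6636    0.09189
  Change      -1.323      2.646      3.968
  Equil      0.01419      3.309       4.06
  solve Keq expr → x = 1.323; check Q = 5.1650e+04
Then change container volume by factor 1.25 (V_new/V_old).
Step 2:
                   E          C          D
  Initial    0.01135      2.647      3.248
  Change   -0.006571    0.01314    0.01971
  Equil     0.004783      2.661      3.268
  solve Keq expr → x = 0.006571; check Q = 5.1650e+04

Q₀ = 2.5556e-04; Q < K (proceeds forward)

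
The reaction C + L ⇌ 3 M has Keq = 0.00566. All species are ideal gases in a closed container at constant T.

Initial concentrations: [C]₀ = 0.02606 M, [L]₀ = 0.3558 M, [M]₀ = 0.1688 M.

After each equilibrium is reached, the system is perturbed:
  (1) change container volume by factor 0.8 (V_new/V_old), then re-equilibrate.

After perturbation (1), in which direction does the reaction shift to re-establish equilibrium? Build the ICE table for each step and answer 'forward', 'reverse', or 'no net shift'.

Q₀ = 0.5187 vs Keq = 0.00566 ⇒ Q>K, reverse
Step 1:
                   C          L          M
  I          0.02606     0.3558     0.1688
  C          0.03876    0.03876    -0.1163
  E          0.06482     0.3946    0.05251
  solve Keq expr → x = -0.03876; check Q = 0.00566
Then change container volume by factor 0.8 (V_new/V_old).
Step 2:
                   C          L          M
  I          0.08103     0.4932    0.06563
  C          0.00143    0.00143  -0.004289
  E          0.08246     0.4946    0.06135
  solve Keq expr → x = -0.00143; check Q = 0.00566

Direction: reverse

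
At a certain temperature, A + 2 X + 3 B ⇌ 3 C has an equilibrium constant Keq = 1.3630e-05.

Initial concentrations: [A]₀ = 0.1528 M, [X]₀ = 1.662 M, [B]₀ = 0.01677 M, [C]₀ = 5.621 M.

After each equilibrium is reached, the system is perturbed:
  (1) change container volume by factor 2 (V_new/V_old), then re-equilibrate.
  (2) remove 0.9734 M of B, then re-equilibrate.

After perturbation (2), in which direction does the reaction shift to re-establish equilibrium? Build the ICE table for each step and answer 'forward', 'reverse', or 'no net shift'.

Q₀ = 8.9219e+07 vs Keq = 1.3630e-05 ⇒ Q>K, reverse
Step 1:
                    A           X           B           C
  Initial      0.1528       1.662     0.01677       5.621
  Change        1.723       3.445       5.168      -5.168
  Equil         1.875       5.107       5.185       0.453
  solve Keq expr → x = -1.723; check Q = 1.3630e-05
Then change container volume by factor 2 (V_new/V_old).
Step 2:
                    A           X           B           C
  Initial      0.9377       2.554       2.592      0.2265
  Change      0.03501     0.07002       0.105      -0.105
  Equil        0.9728       2.624       2.697      0.1214
  solve Keq expr → x = -0.03501; check Q = 1.3630e-05
Then remove 0.9734 M of B.
Step 3:
                    A           X           B           C
  Initial      0.9728       2.624       1.724      0.1214
  Change      0.01368     0.02737     0.04105    -0.04105
  Equil        0.9864       2.651       1.765      0.0804
  solve Keq expr → x = -0.01368; check Q = 1.3630e-05

Direction: reverse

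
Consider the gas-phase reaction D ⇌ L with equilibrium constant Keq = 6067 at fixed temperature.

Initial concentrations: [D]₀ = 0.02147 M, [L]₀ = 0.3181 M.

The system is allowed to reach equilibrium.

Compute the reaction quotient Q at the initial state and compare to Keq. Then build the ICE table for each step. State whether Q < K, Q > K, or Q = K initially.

Q₀ = 14.82 vs Keq = 6067 ⇒ Q<K, forward
Step 1:
                    D           L
  I           0.02147      0.3181
  C          -0.02141     0.02141
  E        5.5961e-05      0.3395
  solve Keq expr → x = 0.02141; check Q = 6067

Q₀ = 14.82; Q < K (proceeds forward)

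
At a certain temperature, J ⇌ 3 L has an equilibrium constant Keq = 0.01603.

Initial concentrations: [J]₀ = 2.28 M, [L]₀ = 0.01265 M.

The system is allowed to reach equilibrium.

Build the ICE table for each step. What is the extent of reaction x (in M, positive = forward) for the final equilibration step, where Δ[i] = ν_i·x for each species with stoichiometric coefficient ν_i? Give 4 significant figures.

x = 0.1047 M

Q₀ = 8.8784e-07 vs Keq = 0.01603 ⇒ Q<K, forward
Step 1:
                  J         L
  Initial      2.28   0.01265
  Change    -0.1047    0.3141
  Equil       2.175    0.3267
  solve Keq expr → x = 0.1047; check Q = 0.01603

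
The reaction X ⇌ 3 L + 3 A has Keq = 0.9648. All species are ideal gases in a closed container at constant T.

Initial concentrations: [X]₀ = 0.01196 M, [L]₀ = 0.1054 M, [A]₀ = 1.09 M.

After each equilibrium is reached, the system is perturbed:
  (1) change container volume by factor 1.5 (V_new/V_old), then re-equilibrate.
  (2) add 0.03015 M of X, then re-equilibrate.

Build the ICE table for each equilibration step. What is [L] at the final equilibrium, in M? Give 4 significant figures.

[L]_eq = 0.175 M

Q₀ = 0.1268 vs Keq = 0.9648 ⇒ Q<K, forward
Step 1:
                  X         L         A
  init      0.01196    0.1054      1.09
  Δ       -0.008687   0.02606   0.02606
  eq       0.003273    0.1315     1.116
  solve Keq expr → x = 0.008687; check Q = 0.9648
Then change container volume by factor 1.5 (V_new/V_old).
Step 2:
                  X         L         A
  init     0.002182   0.08764     0.744
  Δ        -0.00183  0.005489  0.005489
  eq      3.5252e-04   0.09313    0.7495
  solve Keq expr → x = 0.00183; check Q = 0.9648
Then add 0.03015 M of X.
Step 3:
                  X         L         A
  init       0.0305   0.09313    0.7495
  Δ        -0.02731   0.08192   0.08192
  eq       0.003196     0.175    0.8314
  solve Keq expr → x = 0.02731; check Q = 0.9648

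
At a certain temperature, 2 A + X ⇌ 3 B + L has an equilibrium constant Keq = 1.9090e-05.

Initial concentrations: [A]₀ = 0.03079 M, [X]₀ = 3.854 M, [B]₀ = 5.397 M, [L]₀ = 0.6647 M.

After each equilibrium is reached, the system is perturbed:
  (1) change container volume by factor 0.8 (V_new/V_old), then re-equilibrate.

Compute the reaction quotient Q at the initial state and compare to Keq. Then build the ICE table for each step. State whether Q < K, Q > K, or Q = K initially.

Q₀ = 2.8599e+04; Q > K (proceeds reverse)

Q₀ = 2.8599e+04 vs Keq = 1.9090e-05 ⇒ Q>K, reverse
Step 1:
                   A          X          B          L
  I          0.03079      3.854      5.397     0.6647
  C            1.329     0.6647     -1.994    -0.6647
  E             1.36      4.519      3.403 4.0501e-06
  solve Keq expr → x = -0.6647; check Q = 1.9090e-05
Then change container volume by factor 0.8 (V_new/V_old).
Step 2:
                   A          X          B          L
  I              1.7      5.648      4.254 5.0626e-06
  C       2.0250e-06 1.0125e-06 -3.0375e-06 -1.0125e-06
  E              1.7      5.648      4.254 4.0501e-06
  solve Keq expr → x = -1.0125e-06; check Q = 1.9090e-05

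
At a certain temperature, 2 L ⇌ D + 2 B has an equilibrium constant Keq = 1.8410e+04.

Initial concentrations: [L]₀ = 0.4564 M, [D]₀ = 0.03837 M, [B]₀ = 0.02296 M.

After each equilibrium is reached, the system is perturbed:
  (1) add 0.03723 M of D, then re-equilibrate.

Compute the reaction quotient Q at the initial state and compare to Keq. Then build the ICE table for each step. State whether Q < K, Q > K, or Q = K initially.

Q₀ = 9.7106e-05 vs Keq = 1.8410e+04 ⇒ Q<K, forward
Step 1:
                    L           D           B
  Initial      0.4564     0.03837     0.02296
  Change      -0.4546      0.2273      0.4546
  Equil      0.001814      0.2657      0.4775
  solve Keq expr → x = 0.2273; check Q = 1.8410e+04
Then add 0.03723 M of D.
Step 2:
                    L           D           B
  Initial    0.001814      0.3029      0.4775
  Change   1.2225e-04 -6.1127e-05 -1.2225e-04
  Equil      0.001936      0.3028      0.4774
  solve Keq expr → x = -6.1127e-05; check Q = 1.8410e+04

Q₀ = 9.7106e-05; Q < K (proceeds forward)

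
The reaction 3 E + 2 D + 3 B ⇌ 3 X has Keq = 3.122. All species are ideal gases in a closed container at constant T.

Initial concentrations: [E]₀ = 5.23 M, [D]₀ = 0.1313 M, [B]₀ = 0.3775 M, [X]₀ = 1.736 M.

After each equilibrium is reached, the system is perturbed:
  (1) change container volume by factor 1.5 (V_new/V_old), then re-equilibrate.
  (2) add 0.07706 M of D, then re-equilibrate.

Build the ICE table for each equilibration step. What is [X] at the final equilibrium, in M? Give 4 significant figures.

[X]_eq = 0.9819 M

Q₀ = 39.43 vs Keq = 3.122 ⇒ Q>K, reverse
Step 1:
                   E          D          B          X
  init          5.23     0.1313     0.3775      1.736
  Δ           0.1532     0.1021     0.1532    -0.1532
  eq           5.383     0.2334     0.5307      1.583
  solve Keq expr → x = -0.05106; check Q = 3.122
Then change container volume by factor 1.5 (V_new/V_old).
Step 2:
                   E          D          B          X
  init         3.589     0.1556     0.3538      1.055
  Δ           0.1114    0.07424     0.1114    -0.1114
  eq             3.7     0.2298     0.4651     0.9439
  solve Keq expr → x = -0.03712; check Q = 3.122
Then add 0.07706 M of D.
Step 3:
                   E          D          B          X
  init           3.7     0.3069     0.4651     0.9439
  Δ         -0.03806   -0.02537   -0.03806    0.03806
  eq           3.662     0.2815     0.4271     0.9819
  solve Keq expr → x = 0.01269; check Q = 3.122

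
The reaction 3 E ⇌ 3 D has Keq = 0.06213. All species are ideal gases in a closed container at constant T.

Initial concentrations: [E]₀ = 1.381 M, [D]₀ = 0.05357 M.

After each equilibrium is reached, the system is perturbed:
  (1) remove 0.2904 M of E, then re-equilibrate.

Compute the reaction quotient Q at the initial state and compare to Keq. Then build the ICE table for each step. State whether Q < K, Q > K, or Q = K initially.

Q₀ = 5.8369e-05 vs Keq = 0.06213 ⇒ Q<K, forward
Step 1:
                   E          D
  Initial      1.381    0.05357
  Change     -0.3534     0.3534
  Equil        1.028      0.407
  solve Keq expr → x = 0.1178; check Q = 0.06213
Then remove 0.2904 M of E.
Step 2:
                   E          D
  Initial     0.7372      0.407
  Change     0.08239   -0.08239
  Equil       0.8196     0.3246
  solve Keq expr → x = -0.02746; check Q = 0.06213

Q₀ = 5.8369e-05; Q < K (proceeds forward)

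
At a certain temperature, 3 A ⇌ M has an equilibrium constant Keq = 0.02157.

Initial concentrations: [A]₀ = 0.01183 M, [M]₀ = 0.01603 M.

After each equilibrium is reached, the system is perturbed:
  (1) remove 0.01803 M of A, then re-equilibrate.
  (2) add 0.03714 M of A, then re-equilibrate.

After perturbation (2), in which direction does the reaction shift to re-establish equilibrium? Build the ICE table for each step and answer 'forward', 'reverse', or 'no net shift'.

Direction: forward

Q₀ = 9682 vs Keq = 0.02157 ⇒ Q>K, reverse
Step 1:
                  A         M
  I         0.01183   0.01603
  C         0.04808  -0.01603
  E         0.05991 4.6373e-06
  solve Keq expr → x = -0.01603; check Q = 0.02157
Then remove 0.01803 M of A.
Step 2:
                  A         M
  I         0.04188 4.6373e-06
  C       9.1568e-06 -3.0523e-06
  E         0.04189 1.5850e-06
  solve Keq expr → x = -3.0523e-06; check Q = 0.02157
Then add 0.03714 M of A.
Step 3:
                  A         M
  I         0.07903 1.5850e-06
  C       -2.7147e-05 9.0491e-06
  E           0.079 1.0634e-05
  solve Keq expr → x = 9.0491e-06; check Q = 0.02157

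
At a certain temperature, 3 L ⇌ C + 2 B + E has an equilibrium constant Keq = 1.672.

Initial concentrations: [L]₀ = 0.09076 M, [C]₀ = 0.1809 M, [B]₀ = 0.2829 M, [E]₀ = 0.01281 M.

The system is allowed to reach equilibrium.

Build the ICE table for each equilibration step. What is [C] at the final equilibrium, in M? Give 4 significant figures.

[C]_eq = 0.1906 M

Q₀ = 0.2481 vs Keq = 1.672 ⇒ Q<K, forward
Step 1:
                    L           C           B           E
  Initial     0.09076      0.1809      0.2829     0.01281
  Change      -0.0291    0.009699      0.0194    0.009699
  Equil       0.06166      0.1906      0.3023     0.02251
  solve Keq expr → x = 0.009699; check Q = 1.672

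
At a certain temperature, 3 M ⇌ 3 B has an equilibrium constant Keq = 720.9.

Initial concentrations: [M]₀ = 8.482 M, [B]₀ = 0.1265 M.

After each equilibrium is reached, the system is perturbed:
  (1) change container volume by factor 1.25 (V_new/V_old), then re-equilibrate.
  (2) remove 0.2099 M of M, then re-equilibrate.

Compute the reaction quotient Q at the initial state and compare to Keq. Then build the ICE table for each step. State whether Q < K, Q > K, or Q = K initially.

Q₀ = 3.3172e-06; Q < K (proceeds forward)

Q₀ = 3.3172e-06 vs Keq = 720.9 ⇒ Q<K, forward
Step 1:
                   M          B
  init         8.482     0.1265
  Δ           -7.618      7.618
  eq          0.8637      7.745
  solve Keq expr → x = 2.539; check Q = 720.9
Then change container volume by factor 1.25 (V_new/V_old).
Step 2:
                   M          B
  init         0.691      6.196
  Δ                0          0
  eq           0.691      6.196
  solve Keq expr → x = 0; check Q = 720.9
Then remove 0.2099 M of M.
Step 3:
                   M          B
  init        0.4811      6.196
  Δ           0.1888    -0.1888
  eq          0.6699      6.007
  solve Keq expr → x = -0.06295; check Q = 720.9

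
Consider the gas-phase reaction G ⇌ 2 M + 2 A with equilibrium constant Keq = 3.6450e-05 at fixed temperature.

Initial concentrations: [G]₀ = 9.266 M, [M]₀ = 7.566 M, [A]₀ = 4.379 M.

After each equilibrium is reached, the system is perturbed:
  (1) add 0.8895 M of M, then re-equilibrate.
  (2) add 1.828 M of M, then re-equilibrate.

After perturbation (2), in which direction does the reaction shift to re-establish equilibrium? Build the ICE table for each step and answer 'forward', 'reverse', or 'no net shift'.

Q₀ = 118.5 vs Keq = 3.6450e-05 ⇒ Q>K, reverse
Step 1:
                  G         M         A
  init        9.266     7.566     4.379
  Δ           2.186    -4.373    -4.373
  eq          11.45     3.193  0.006398
  solve Keq expr → x = -2.186; check Q = 3.6450e-05
Then add 0.8895 M of M.
Step 2:
                  G         M         A
  init        11.45     4.083  0.006398
  Δ       6.9600e-04 -0.001392 -0.001392
  eq          11.45     4.082  0.005006
  solve Keq expr → x = -6.9600e-04; check Q = 3.6450e-05
Then add 1.828 M of M.
Step 3:
                  G         M         A
  init        11.45      5.91  0.005006
  Δ       7.7374e-04 -0.001547 -0.001547
  eq          11.45     5.908  0.003458
  solve Keq expr → x = -7.7374e-04; check Q = 3.6450e-05

Direction: reverse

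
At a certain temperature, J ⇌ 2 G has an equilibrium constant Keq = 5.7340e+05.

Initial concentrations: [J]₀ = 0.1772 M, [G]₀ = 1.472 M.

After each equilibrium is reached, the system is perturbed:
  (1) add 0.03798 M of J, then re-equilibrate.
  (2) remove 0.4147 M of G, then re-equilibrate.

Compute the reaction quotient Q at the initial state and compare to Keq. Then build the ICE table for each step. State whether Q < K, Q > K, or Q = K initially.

Q₀ = 12.23; Q < K (proceeds forward)

Q₀ = 12.23 vs Keq = 5.7340e+05 ⇒ Q<K, forward
Step 1:
                  J         G
  I          0.1772     1.472
  C         -0.1772    0.3544
  E       5.8174e-06     1.826
  solve Keq expr → x = 0.1772; check Q = 5.7340e+05
Then add 0.03798 M of J.
Step 2:
                  J         G
  I         0.03799     1.826
  C        -0.03798   0.07596
  E       6.3113e-06     1.902
  solve Keq expr → x = 0.03798; check Q = 5.7340e+05
Then remove 0.4147 M of G.
Step 3:
                  J         G
  I       6.3113e-06     1.488
  C       -2.4517e-06 4.9034e-06
  E       3.8596e-06     1.488
  solve Keq expr → x = 2.4517e-06; check Q = 5.7340e+05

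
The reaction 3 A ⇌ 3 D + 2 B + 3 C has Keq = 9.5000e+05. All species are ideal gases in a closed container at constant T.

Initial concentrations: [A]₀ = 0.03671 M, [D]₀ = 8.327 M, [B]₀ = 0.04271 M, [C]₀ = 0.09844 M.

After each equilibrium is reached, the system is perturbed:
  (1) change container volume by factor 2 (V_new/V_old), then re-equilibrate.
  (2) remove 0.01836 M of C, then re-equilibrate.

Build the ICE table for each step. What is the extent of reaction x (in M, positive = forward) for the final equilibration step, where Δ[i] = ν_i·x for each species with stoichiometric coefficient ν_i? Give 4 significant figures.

x = 2.6799e-05 M

Q₀ = 20.31 vs Keq = 9.5000e+05 ⇒ Q<K, forward
Step 1:
                  A         D         B         C
  Initial   0.03671     8.327   0.04271   0.09844
  Change   -0.03486   0.03486   0.02324   0.03486
  Equil    0.001851     8.362   0.06595    0.1333
  solve Keq expr → x = 0.01162; check Q = 9.5000e+05
Then change container volume by factor 2 (V_new/V_old).
Step 2:
                  A         D         B         C
  Initial 9.2541e-04     4.181   0.03297   0.06665
  Change  -6.2864e-04 6.2864e-04 4.1909e-04 6.2864e-04
  Equil   2.9677e-04     4.182   0.03339   0.06728
  solve Keq expr → x = 2.0955e-04; check Q = 9.5000e+05
Then remove 0.01836 M of C.
Step 3:
                  A         D         B         C
  Initial 2.9677e-04     4.182   0.03339   0.04892
  Change  -8.0397e-05 8.0397e-05 5.3598e-05 8.0397e-05
  Equil   2.1637e-04     4.182   0.03345     0.049
  solve Keq expr → x = 2.6799e-05; check Q = 9.5000e+05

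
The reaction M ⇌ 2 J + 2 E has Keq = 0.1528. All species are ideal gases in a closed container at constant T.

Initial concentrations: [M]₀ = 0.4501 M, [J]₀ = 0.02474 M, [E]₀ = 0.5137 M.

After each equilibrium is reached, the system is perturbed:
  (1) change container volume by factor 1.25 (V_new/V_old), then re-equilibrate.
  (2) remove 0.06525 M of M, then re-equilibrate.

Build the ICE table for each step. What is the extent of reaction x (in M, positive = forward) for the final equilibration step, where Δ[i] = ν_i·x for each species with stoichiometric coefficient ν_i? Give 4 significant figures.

x = -0.01239 M

Q₀ = 3.5885e-04 vs Keq = 0.1528 ⇒ Q<K, forward
Step 1:
                    M           J           E
  init         0.4501     0.02474      0.5137
  Δ           -0.1303      0.2607      0.2607
  eq           0.3198      0.2854      0.7744
  solve Keq expr → x = 0.1303; check Q = 0.1528
Then change container volume by factor 1.25 (V_new/V_old).
Step 2:
                    M           J           E
  init         0.2558      0.2283      0.6195
  Δ          -0.02562     0.05125     0.05125
  eq           0.2302      0.2796      0.6708
  solve Keq expr → x = 0.02562; check Q = 0.1528
Then remove 0.06525 M of M.
Step 3:
                    M           J           E
  init         0.1649      0.2796      0.6708
  Δ           0.01239    -0.02478    -0.02478
  eq           0.1773      0.2548       0.646
  solve Keq expr → x = -0.01239; check Q = 0.1528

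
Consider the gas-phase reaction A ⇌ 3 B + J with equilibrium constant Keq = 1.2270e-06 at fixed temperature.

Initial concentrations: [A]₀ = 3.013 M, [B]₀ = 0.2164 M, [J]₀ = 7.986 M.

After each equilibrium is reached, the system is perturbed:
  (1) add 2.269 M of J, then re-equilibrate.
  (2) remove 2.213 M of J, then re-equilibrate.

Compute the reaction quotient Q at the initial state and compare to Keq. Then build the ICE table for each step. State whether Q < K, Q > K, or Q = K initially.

Q₀ = 0.02686 vs Keq = 1.2270e-06 ⇒ Q>K, reverse
Step 1:
                   A          B          J
  I            3.013     0.2164      7.986
  C          0.06953    -0.2086   -0.06953
  E            3.083   0.007818      7.916
  solve Keq expr → x = -0.06953; check Q = 1.2270e-06
Then add 2.269 M of J.
Step 2:
                   A          B          J
  I            3.083   0.007818      10.19
  C       2.0989e-04 -6.2968e-04 -2.0989e-04
  E            3.083   0.007188      10.19
  solve Keq expr → x = -2.0989e-04; check Q = 1.2270e-06
Then remove 2.213 M of J.
Step 3:
                   A          B          J
  I            3.083   0.007188      7.972
  C       -2.0378e-04 6.1134e-04 2.0378e-04
  E            3.083   0.007799      7.972
  solve Keq expr → x = 2.0378e-04; check Q = 1.2270e-06

Q₀ = 0.02686; Q > K (proceeds reverse)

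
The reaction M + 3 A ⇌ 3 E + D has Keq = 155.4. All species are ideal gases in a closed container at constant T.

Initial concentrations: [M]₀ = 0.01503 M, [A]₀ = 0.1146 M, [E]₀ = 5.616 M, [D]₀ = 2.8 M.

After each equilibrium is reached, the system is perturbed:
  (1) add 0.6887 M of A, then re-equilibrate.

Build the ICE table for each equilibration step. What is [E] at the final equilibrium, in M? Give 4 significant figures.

Q₀ = 2.1924e+07 vs Keq = 155.4 ⇒ Q>K, reverse
Step 1:
                  M         A         E         D
  I         0.01503    0.1146     5.616       2.8
  C          0.4301      1.29     -1.29   -0.4301
  E          0.4451     1.405     4.326      2.37
  solve Keq expr → x = -0.4301; check Q = 155.4
Then add 0.6887 M of A.
Step 2:
                  M         A         E         D
  I          0.4451     2.094     4.326      2.37
  C         -0.1226   -0.3677    0.3677    0.1226
  E          0.3226     1.726     4.693     2.492
  solve Keq expr → x = 0.1226; check Q = 155.4

[E]_eq = 4.693 M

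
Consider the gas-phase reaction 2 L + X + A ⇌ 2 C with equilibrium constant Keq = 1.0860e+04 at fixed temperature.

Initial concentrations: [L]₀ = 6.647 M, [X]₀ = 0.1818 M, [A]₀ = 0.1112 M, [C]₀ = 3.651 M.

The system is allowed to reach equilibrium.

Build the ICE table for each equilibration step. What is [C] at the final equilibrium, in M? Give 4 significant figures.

[C]_eq = 3.872 M

Q₀ = 14.92 vs Keq = 1.0860e+04 ⇒ Q<K, forward
Step 1:
                  L         X         A         C
  Initial     6.647    0.1818    0.1112     3.651
  Change    -0.2215   -0.1107   -0.1107    0.2215
  Equil       6.426   0.07107 4.7058e-04     3.872
  solve Keq expr → x = 0.1107; check Q = 1.0860e+04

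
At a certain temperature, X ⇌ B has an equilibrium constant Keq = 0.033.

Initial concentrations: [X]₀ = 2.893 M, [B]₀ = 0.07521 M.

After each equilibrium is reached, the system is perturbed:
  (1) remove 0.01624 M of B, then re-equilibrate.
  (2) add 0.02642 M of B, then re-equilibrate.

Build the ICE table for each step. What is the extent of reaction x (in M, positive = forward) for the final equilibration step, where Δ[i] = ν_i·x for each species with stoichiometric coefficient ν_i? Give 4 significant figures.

x = -0.02558 M

Q₀ = 0.026 vs Keq = 0.033 ⇒ Q<K, forward
Step 1:
                  X         B
  init        2.893   0.07521
  Δ        -0.01961   0.01961
  eq          2.873   0.09482
  solve Keq expr → x = 0.01961; check Q = 0.033
Then remove 0.01624 M of B.
Step 2:
                  X         B
  init        2.873   0.07858
  Δ        -0.01572   0.01572
  eq          2.858    0.0943
  solve Keq expr → x = 0.01572; check Q = 0.033
Then add 0.02642 M of B.
Step 3:
                  X         B
  init        2.858    0.1207
  Δ         0.02558  -0.02558
  eq          2.883   0.09515
  solve Keq expr → x = -0.02558; check Q = 0.033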